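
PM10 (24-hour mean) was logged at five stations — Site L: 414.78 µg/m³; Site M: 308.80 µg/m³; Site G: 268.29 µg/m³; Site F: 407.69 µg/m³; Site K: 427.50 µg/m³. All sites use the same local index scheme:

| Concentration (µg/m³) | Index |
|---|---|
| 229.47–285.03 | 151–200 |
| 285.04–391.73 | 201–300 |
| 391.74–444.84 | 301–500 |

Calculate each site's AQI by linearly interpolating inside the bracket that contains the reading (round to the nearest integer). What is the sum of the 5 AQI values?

1591

Site L: 414.78 ∈ [391.74, 444.84] ↔ index [301, 500].
301 + (414.78−391.74)·(500−301)/(444.84−391.74) = 301 + 23.04·199/53.10 ≈ 387.35, so AQI = 387.
Site M 308.80: bracket 285.04–391.73 → index 201–300; slope 99/106.69, offset 23.76.
AQI = 201 + 99/106.69·23.76 ≈ 223.05 ⇒ 223.
Site G: 268.29 ∈ [229.47, 285.03] ↔ index [151, 200].
151 + (268.29−229.47)·(200−151)/(285.03−229.47) = 151 + 38.82·49/55.56 ≈ 185.24, so AQI = 185.
Site F: 407.69 lies in 391.74–444.84, so I_lo=301, I_hi=500, C_lo=391.74, C_hi=444.84.
(500−301)/(444.84−391.74) × (407.69−391.74) + 301 = 199/53.10 × 15.95 + 301 ≈ 360.77 → 361.
Site K: row 391.74–444.84 (AQI 301–500). (500−301)·(427.50−391.74)/(444.84−391.74) + 301 = 199·35.76/53.10 + 301 ≈ 435.02 → 435.
AQIs: Site L=387, Site M=223, Site G=185, Site F=361, Site K=435. Sum = 387 + 223 + 185 + 361 + 435 = 1591.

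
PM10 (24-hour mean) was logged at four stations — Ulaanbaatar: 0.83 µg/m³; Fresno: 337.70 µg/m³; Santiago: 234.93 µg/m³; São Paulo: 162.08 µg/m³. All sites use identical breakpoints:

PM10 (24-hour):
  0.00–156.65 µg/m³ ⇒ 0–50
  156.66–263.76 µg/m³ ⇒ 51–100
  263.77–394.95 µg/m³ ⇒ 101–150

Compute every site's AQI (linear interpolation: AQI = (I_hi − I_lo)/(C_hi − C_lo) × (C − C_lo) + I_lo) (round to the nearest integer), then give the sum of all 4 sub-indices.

269

Ulaanbaatar: 0.83 lies in 0.00–156.65, so I_lo=0, I_hi=50, C_lo=0.00, C_hi=156.65.
(50−0)/(156.65−0.00) × (0.83−0.00) + 0 = 50/156.65 × 0.83 + 0 ≈ 0.26 → 0.
Fresno: 337.70 ∈ [263.77, 394.95] ↔ index [101, 150].
101 + (337.70−263.77)·(150−101)/(394.95−263.77) = 101 + 73.93·49/131.18 ≈ 128.62, so AQI = 129.
Santiago: 234.93 ∈ [156.66, 263.76] ↔ index [51, 100].
51 + (234.93−156.66)·(100−51)/(263.76−156.66) = 51 + 78.27·49/107.10 ≈ 86.81, so AQI = 87.
São Paulo: 162.08 lies in 156.66–263.76, so I_lo=51, I_hi=100, C_lo=156.66, C_hi=263.76.
(100−51)/(263.76−156.66) × (162.08−156.66) + 51 = 49/107.10 × 5.42 + 51 ≈ 53.48 → 53.
AQIs: Ulaanbaatar=0, Fresno=129, Santiago=87, São Paulo=53. Sum = 0 + 129 + 87 + 53 = 269.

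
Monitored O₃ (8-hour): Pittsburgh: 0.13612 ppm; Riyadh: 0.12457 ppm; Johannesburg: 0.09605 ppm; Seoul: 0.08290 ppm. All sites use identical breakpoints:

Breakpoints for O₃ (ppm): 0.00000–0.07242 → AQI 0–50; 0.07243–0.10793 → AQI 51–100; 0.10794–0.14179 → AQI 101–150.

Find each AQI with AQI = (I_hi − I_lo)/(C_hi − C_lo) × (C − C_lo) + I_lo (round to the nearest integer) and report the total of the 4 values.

416

Pittsburgh: row 0.10794–0.14179 (AQI 101–150). (150−101)·(0.13612−0.10794)/(0.14179−0.10794) + 101 = 49·0.02818/0.03385 + 101 ≈ 141.79 → 142.
Riyadh: 0.12457 lies in 0.10794–0.14179, so I_lo=101, I_hi=150, C_lo=0.10794, C_hi=0.14179.
(150−101)/(0.14179−0.10794) × (0.12457−0.10794) + 101 = 49/0.03385 × 0.01663 + 101 ≈ 125.07 → 125.
Johannesburg: row 0.07243–0.10793 (AQI 51–100). (100−51)·(0.09605−0.07243)/(0.10793−0.07243) + 51 = 49·0.02362/0.03550 + 51 ≈ 83.60 → 84.
Seoul: 0.08290 ∈ [0.07243, 0.10793] ↔ index [51, 100].
51 + (0.08290−0.07243)·(100−51)/(0.10793−0.07243) = 51 + 0.01047·49/0.03550 ≈ 65.45, so AQI = 65.
AQIs: Pittsburgh=142, Riyadh=125, Johannesburg=84, Seoul=65. Sum = 142 + 125 + 84 + 65 = 416.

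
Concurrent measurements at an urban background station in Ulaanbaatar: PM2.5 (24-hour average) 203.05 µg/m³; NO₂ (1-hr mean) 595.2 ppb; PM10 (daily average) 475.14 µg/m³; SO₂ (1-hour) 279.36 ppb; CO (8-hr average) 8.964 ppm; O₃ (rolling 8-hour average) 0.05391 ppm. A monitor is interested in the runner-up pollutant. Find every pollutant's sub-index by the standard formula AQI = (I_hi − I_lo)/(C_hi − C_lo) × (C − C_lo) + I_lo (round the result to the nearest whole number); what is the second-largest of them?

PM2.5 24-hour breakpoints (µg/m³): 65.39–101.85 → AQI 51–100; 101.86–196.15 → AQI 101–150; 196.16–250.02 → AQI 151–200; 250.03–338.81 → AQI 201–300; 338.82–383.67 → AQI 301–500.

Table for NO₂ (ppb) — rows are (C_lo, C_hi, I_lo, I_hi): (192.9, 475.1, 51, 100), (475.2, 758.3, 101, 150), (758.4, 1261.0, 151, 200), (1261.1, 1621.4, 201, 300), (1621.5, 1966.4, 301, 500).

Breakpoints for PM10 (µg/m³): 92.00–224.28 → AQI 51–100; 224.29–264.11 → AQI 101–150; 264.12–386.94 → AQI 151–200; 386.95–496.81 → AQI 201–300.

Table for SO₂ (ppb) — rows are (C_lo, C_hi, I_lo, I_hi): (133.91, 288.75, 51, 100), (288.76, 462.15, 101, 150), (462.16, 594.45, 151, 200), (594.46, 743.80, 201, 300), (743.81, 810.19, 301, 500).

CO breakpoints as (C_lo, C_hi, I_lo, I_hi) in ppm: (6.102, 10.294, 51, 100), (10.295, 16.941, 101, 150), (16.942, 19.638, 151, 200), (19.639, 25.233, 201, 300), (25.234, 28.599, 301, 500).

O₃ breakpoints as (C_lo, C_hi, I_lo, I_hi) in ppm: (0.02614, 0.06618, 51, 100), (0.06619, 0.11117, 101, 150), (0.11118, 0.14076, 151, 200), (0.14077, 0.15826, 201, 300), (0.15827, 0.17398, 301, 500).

PM2.5: 203.05 lies in 196.16–250.02, so I_lo=151, I_hi=200, C_lo=196.16, C_hi=250.02.
(200−151)/(250.02−196.16) × (203.05−196.16) + 151 = 49/53.86 × 6.89 + 151 ≈ 157.27 → 157.
NO₂ 595.2: bracket 475.2–758.3 → index 101–150; slope 49/283.1, offset 120.0.
AQI = 101 + 49/283.1·120.0 ≈ 121.77 ⇒ 122.
PM10: 475.14 lies in 386.95–496.81, so I_lo=201, I_hi=300, C_lo=386.95, C_hi=496.81.
(300−201)/(496.81−386.95) × (475.14−386.95) + 201 = 99/109.86 × 88.19 + 201 ≈ 280.47 → 280.
SO₂ 279.36: bracket 133.91–288.75 → index 51–100; slope 49/154.84, offset 145.45.
AQI = 51 + 49/154.84·145.45 ≈ 97.03 ⇒ 97.
CO: 8.964 ∈ [6.102, 10.294] ↔ index [51, 100].
51 + (8.964−6.102)·(100−51)/(10.294−6.102) = 51 + 2.862·49/4.192 ≈ 84.45, so AQI = 84.
O₃ 0.05391: bracket 0.02614–0.06618 → index 51–100; slope 49/0.04004, offset 0.02777.
AQI = 51 + 49/0.04004·0.02777 ≈ 84.98 ⇒ 85.
Sub-indices: PM2.5→157, NO₂→122, PM10→280, SO₂→97, CO→84, O₃→85. Ranked high→low: 280, 157, 122, 97, 85, 84. Second-highest sub-index = 157.

157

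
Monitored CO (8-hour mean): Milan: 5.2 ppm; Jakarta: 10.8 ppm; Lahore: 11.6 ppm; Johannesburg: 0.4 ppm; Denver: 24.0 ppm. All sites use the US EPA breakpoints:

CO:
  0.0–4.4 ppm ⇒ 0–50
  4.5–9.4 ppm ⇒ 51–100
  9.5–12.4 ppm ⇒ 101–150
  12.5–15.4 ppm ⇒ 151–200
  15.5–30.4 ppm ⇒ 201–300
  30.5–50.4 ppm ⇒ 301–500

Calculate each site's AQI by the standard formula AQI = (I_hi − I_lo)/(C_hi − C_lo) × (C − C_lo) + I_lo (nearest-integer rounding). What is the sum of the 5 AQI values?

Milan: 5.2 ∈ [4.5, 9.4] ↔ index [51, 100].
51 + (5.2−4.5)·(100−51)/(9.4−4.5) = 51 + 0.7·49/4.9 ≈ 58.00, so AQI = 58.
Jakarta: 10.8 ∈ [9.5, 12.4] ↔ index [101, 150].
101 + (10.8−9.5)·(150−101)/(12.4−9.5) = 101 + 1.3·49/2.9 ≈ 122.97, so AQI = 123.
Lahore: 11.6 lies in 9.5–12.4, so I_lo=101, I_hi=150, C_lo=9.5, C_hi=12.4.
(150−101)/(12.4−9.5) × (11.6−9.5) + 101 = 49/2.9 × 2.1 + 101 ≈ 136.48 → 136.
Johannesburg 0.4: bracket 0.0–4.4 → index 0–50; slope 50/4.4, offset 0.4.
AQI = 0 + 50/4.4·0.4 ≈ 4.55 ⇒ 5.
Denver 24.0: bracket 15.5–30.4 → index 201–300; slope 99/14.9, offset 8.5.
AQI = 201 + 99/14.9·8.5 ≈ 257.48 ⇒ 257.
AQIs: Milan=58, Jakarta=123, Lahore=136, Johannesburg=5, Denver=257. Sum = 58 + 123 + 136 + 5 + 257 = 579.

579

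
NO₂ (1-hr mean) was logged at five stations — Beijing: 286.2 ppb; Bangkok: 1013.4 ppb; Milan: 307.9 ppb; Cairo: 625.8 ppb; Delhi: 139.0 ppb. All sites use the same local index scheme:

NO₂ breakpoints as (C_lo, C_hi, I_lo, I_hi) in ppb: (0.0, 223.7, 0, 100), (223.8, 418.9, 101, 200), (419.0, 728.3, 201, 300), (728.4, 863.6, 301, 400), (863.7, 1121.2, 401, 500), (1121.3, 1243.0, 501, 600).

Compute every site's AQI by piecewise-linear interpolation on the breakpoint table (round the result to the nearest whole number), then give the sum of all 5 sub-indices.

1065

Beijing: row 223.8–418.9 (AQI 101–200). (200−101)·(286.2−223.8)/(418.9−223.8) + 101 = 99·62.4/195.1 + 101 ≈ 132.66 → 133.
Bangkok 1013.4: bracket 863.7–1121.2 → index 401–500; slope 99/257.5, offset 149.7.
AQI = 401 + 99/257.5·149.7 ≈ 458.55 ⇒ 459.
Milan: row 223.8–418.9 (AQI 101–200). (200−101)·(307.9−223.8)/(418.9−223.8) + 101 = 99·84.1/195.1 + 101 ≈ 143.68 → 144.
Cairo 625.8: bracket 419.0–728.3 → index 201–300; slope 99/309.3, offset 206.8.
AQI = 201 + 99/309.3·206.8 ≈ 267.19 ⇒ 267.
Delhi: 139.0 ∈ [0.0, 223.7] ↔ index [0, 100].
0 + (139.0−0.0)·(100−0)/(223.7−0.0) = 0 + 139.0·100/223.7 ≈ 62.14, so AQI = 62.
AQIs: Beijing=133, Bangkok=459, Milan=144, Cairo=267, Delhi=62. Sum = 133 + 459 + 144 + 267 + 62 = 1065.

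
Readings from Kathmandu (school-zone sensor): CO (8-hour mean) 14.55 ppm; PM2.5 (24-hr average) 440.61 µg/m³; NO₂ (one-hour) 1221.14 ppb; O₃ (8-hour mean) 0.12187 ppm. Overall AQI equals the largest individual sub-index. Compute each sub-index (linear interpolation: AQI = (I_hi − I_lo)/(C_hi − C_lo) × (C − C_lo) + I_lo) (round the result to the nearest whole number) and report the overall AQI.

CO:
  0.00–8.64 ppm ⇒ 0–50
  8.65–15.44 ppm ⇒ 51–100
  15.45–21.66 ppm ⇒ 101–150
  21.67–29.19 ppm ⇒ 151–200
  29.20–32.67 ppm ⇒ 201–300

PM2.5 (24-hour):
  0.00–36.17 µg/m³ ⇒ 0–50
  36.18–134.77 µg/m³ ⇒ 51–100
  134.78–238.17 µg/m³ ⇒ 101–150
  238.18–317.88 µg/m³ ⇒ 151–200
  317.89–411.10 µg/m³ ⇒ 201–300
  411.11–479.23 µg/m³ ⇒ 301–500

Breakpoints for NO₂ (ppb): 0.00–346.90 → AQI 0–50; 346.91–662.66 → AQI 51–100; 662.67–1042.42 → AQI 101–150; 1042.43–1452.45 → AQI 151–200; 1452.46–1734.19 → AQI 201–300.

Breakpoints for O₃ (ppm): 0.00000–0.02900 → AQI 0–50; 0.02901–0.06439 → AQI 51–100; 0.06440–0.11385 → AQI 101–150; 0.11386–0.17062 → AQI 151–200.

CO 14.55: bracket 8.65–15.44 → index 51–100; slope 49/6.79, offset 5.90.
AQI = 51 + 49/6.79·5.90 ≈ 93.58 ⇒ 94.
PM2.5: row 411.11–479.23 (AQI 301–500). (500−301)·(440.61−411.11)/(479.23−411.11) + 301 = 199·29.50/68.12 + 301 ≈ 387.18 → 387.
NO₂ 1221.14: bracket 1042.43–1452.45 → index 151–200; slope 49/410.02, offset 178.71.
AQI = 151 + 49/410.02·178.71 ≈ 172.36 ⇒ 172.
O₃: 0.12187 lies in 0.11386–0.17062, so I_lo=151, I_hi=200, C_lo=0.11386, C_hi=0.17062.
(200−151)/(0.17062−0.11386) × (0.12187−0.11386) + 151 = 49/0.05676 × 0.00801 + 151 ≈ 157.91 → 158.
Sub-indices: CO→94, PM2.5→387, NO₂→172, O₃→158. Overall AQI = max = 387; dominant pollutant is PM2.5.
AQI 387: Hazardous.

387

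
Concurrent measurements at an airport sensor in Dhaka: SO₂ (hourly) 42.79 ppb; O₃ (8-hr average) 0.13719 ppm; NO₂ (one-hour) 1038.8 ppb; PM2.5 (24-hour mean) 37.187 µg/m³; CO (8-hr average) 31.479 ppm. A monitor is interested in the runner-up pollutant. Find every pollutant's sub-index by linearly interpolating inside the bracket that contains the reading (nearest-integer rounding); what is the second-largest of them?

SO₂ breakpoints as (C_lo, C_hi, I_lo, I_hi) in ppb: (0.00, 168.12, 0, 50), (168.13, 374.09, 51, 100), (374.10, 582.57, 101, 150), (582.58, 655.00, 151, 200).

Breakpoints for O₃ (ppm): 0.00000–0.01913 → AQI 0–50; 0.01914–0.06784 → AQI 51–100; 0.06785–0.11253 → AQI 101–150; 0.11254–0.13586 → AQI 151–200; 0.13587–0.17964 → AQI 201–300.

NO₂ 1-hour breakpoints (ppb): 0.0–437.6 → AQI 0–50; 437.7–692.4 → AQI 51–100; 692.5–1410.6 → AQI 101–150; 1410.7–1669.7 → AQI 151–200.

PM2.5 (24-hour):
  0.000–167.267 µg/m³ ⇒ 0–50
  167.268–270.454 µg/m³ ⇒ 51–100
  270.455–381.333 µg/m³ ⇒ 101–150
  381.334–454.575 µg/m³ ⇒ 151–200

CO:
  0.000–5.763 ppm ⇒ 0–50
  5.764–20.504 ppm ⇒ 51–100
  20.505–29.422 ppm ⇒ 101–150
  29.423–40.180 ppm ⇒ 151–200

SO₂: row 0.00–168.12 (AQI 0–50). (50−0)·(42.79−0.00)/(168.12−0.00) + 0 = 50·42.79/168.12 + 0 ≈ 12.73 → 13.
O₃: row 0.13587–0.17964 (AQI 201–300). (300−201)·(0.13719−0.13587)/(0.17964−0.13587) + 201 = 99·0.00132/0.04377 + 201 ≈ 203.99 → 204.
NO₂: 1038.8 ∈ [692.5, 1410.6] ↔ index [101, 150].
101 + (1038.8−692.5)·(150−101)/(1410.6−692.5) = 101 + 346.3·49/718.1 ≈ 124.63, so AQI = 125.
PM2.5: 37.187 ∈ [0.000, 167.267] ↔ index [0, 50].
0 + (37.187−0.000)·(50−0)/(167.267−0.000) = 0 + 37.187·50/167.267 ≈ 11.12, so AQI = 11.
CO: row 29.423–40.180 (AQI 151–200). (200−151)·(31.479−29.423)/(40.180−29.423) + 151 = 49·2.056/10.757 + 151 ≈ 160.37 → 160.
Sub-indices: SO₂→13, O₃→204, NO₂→125, PM2.5→11, CO→160. Ranked high→low: 204, 160, 125, 13, 11. Second-highest sub-index = 160.

160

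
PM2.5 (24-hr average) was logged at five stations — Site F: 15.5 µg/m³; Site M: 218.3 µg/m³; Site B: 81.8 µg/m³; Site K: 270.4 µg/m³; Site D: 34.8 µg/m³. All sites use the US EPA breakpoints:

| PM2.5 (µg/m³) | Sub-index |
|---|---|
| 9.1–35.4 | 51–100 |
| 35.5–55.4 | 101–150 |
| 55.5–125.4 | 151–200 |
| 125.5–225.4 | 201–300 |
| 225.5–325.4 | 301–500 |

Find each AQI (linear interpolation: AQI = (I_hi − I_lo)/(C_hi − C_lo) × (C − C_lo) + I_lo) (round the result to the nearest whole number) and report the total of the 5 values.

1014

Site F: row 9.1–35.4 (AQI 51–100). (100−51)·(15.5−9.1)/(35.4−9.1) + 51 = 49·6.4/26.3 + 51 ≈ 62.92 → 63.
Site M: row 125.5–225.4 (AQI 201–300). (300−201)·(218.3−125.5)/(225.4−125.5) + 201 = 99·92.8/99.9 + 201 ≈ 292.96 → 293.
Site B 81.8: bracket 55.5–125.4 → index 151–200; slope 49/69.9, offset 26.3.
AQI = 151 + 49/69.9·26.3 ≈ 169.44 ⇒ 169.
Site K 270.4: bracket 225.5–325.4 → index 301–500; slope 199/99.9, offset 44.9.
AQI = 301 + 199/99.9·44.9 ≈ 390.44 ⇒ 390.
Site D 34.8: bracket 9.1–35.4 → index 51–100; slope 49/26.3, offset 25.7.
AQI = 51 + 49/26.3·25.7 ≈ 98.88 ⇒ 99.
AQIs: Site F=63, Site M=293, Site B=169, Site K=390, Site D=99. Sum = 63 + 293 + 169 + 390 + 99 = 1014.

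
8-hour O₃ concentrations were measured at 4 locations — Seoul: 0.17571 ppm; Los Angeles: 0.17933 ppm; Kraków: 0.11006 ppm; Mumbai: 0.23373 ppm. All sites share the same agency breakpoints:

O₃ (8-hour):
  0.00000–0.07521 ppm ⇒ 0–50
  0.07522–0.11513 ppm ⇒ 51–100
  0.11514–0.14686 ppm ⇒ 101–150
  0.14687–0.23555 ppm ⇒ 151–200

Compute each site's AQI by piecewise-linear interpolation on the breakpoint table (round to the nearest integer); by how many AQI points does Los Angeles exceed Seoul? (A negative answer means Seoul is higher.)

Seoul: 0.17571 ∈ [0.14687, 0.23555] ↔ index [151, 200].
151 + (0.17571−0.14687)·(200−151)/(0.23555−0.14687) = 151 + 0.02884·49/0.08868 ≈ 166.94, so AQI = 167.
Los Angeles: 0.17933 ∈ [0.14687, 0.23555] ↔ index [151, 200].
151 + (0.17933−0.14687)·(200−151)/(0.23555−0.14687) = 151 + 0.03246·49/0.08868 ≈ 168.94, so AQI = 169.
Kraków: row 0.07522–0.11513 (AQI 51–100). (100−51)·(0.11006−0.07522)/(0.11513−0.07522) + 51 = 49·0.03484/0.03991 + 51 ≈ 93.78 → 94.
Mumbai: row 0.14687–0.23555 (AQI 151–200). (200−151)·(0.23373−0.14687)/(0.23555−0.14687) + 151 = 49·0.08686/0.08868 + 151 ≈ 198.99 → 199.
AQIs: Seoul=167, Los Angeles=169, Kraków=94, Mumbai=199. Los Angeles (169) − Seoul (167) = 2.

2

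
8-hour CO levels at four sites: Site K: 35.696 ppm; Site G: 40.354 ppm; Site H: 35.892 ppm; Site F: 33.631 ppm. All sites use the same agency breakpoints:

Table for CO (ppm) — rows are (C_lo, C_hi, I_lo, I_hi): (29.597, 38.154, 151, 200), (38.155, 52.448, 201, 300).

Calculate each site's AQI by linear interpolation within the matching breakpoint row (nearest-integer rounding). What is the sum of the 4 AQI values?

763

Site K 35.696: bracket 29.597–38.154 → index 151–200; slope 49/8.557, offset 6.099.
AQI = 151 + 49/8.557·6.099 ≈ 185.92 ⇒ 186.
Site G: 40.354 ∈ [38.155, 52.448] ↔ index [201, 300].
201 + (40.354−38.155)·(300−201)/(52.448−38.155) = 201 + 2.199·99/14.293 ≈ 216.23, so AQI = 216.
Site H: row 29.597–38.154 (AQI 151–200). (200−151)·(35.892−29.597)/(38.154−29.597) + 151 = 49·6.295/8.557 + 151 ≈ 187.05 → 187.
Site F: 33.631 ∈ [29.597, 38.154] ↔ index [151, 200].
151 + (33.631−29.597)·(200−151)/(38.154−29.597) = 151 + 4.034·49/8.557 ≈ 174.10, so AQI = 174.
AQIs: Site K=186, Site G=216, Site H=187, Site F=174. Sum = 186 + 216 + 187 + 174 = 763.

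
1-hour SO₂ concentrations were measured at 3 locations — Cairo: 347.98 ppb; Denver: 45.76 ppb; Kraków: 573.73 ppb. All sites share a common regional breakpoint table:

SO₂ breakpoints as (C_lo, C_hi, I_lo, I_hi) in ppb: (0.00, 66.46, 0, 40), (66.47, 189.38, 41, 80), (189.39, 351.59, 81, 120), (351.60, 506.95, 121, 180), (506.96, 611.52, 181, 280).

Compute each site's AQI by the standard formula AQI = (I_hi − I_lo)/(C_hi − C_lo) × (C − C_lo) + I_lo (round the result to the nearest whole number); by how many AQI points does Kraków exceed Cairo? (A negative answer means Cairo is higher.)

125

Cairo: 347.98 ∈ [189.39, 351.59] ↔ index [81, 120].
81 + (347.98−189.39)·(120−81)/(351.59−189.39) = 81 + 158.59·39/162.20 ≈ 119.13, so AQI = 119.
Denver: 45.76 lies in 0.00–66.46, so I_lo=0, I_hi=40, C_lo=0.00, C_hi=66.46.
(40−0)/(66.46−0.00) × (45.76−0.00) + 0 = 40/66.46 × 45.76 + 0 ≈ 27.54 → 28.
Kraków: 573.73 lies in 506.96–611.52, so I_lo=181, I_hi=280, C_lo=506.96, C_hi=611.52.
(280−181)/(611.52−506.96) × (573.73−506.96) + 181 = 99/104.56 × 66.77 + 181 ≈ 244.22 → 244.
AQIs: Cairo=119, Denver=28, Kraków=244. Kraków (244) − Cairo (119) = 125.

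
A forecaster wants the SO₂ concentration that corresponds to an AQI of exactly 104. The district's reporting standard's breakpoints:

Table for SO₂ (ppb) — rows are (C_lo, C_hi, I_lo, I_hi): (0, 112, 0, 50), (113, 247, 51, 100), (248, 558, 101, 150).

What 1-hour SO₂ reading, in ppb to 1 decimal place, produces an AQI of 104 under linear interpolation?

AQI 104 lies in the 101–150 band, which corresponds to 248–558 ppb.
C = 248 + (104−101)×(558−248)/(150−101) = 248 + 3×310/49 ≈ 266.980 ppb → 267.0 ppb to 1 dp.

267.0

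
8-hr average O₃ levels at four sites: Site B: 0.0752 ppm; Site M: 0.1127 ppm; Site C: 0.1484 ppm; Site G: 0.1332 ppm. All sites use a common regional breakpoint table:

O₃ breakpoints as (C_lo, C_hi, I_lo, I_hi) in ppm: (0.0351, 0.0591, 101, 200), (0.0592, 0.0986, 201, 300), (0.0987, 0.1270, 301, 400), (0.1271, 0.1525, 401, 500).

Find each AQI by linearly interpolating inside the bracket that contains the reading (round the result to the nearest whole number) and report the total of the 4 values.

1500

Site B: 0.0752 lies in 0.0592–0.0986, so I_lo=201, I_hi=300, C_lo=0.0592, C_hi=0.0986.
(300−201)/(0.0986−0.0592) × (0.0752−0.0592) + 201 = 99/0.0394 × 0.0160 + 201 ≈ 241.20 → 241.
Site M: 0.1127 ∈ [0.0987, 0.1270] ↔ index [301, 400].
301 + (0.1127−0.0987)·(400−301)/(0.1270−0.0987) = 301 + 0.0140·99/0.0283 ≈ 349.98, so AQI = 350.
Site C 0.1484: bracket 0.1271–0.1525 → index 401–500; slope 99/0.0254, offset 0.0213.
AQI = 401 + 99/0.0254·0.0213 ≈ 484.02 ⇒ 484.
Site G: 0.1332 ∈ [0.1271, 0.1525] ↔ index [401, 500].
401 + (0.1332−0.1271)·(500−401)/(0.1525−0.1271) = 401 + 0.0061·99/0.0254 ≈ 424.78, so AQI = 425.
AQIs: Site B=241, Site M=350, Site C=484, Site G=425. Sum = 241 + 350 + 484 + 425 = 1500.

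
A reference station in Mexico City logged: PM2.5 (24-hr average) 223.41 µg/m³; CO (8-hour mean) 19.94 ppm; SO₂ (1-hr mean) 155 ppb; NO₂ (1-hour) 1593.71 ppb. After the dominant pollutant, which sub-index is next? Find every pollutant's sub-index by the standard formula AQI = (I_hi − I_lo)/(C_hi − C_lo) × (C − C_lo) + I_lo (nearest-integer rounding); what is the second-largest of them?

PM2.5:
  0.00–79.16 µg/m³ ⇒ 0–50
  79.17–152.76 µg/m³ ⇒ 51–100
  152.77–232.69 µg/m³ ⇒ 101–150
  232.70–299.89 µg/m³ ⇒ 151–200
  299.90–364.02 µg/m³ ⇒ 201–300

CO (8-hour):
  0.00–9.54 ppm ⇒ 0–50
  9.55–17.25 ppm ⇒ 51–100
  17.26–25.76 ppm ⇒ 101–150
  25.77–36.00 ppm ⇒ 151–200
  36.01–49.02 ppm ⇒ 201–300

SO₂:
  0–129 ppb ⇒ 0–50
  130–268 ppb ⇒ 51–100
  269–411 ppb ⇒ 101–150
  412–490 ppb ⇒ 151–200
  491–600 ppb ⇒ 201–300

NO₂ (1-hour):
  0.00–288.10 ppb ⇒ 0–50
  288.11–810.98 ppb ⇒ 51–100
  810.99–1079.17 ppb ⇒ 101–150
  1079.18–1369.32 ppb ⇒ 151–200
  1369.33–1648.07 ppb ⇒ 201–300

PM2.5: row 152.77–232.69 (AQI 101–150). (150−101)·(223.41−152.77)/(232.69−152.77) + 101 = 49·70.64/79.92 + 101 ≈ 144.31 → 144.
CO: row 17.26–25.76 (AQI 101–150). (150−101)·(19.94−17.26)/(25.76−17.26) + 101 = 49·2.68/8.50 + 101 ≈ 116.45 → 116.
SO₂: 155 lies in 130–268, so I_lo=51, I_hi=100, C_lo=130, C_hi=268.
(100−51)/(268−130) × (155−130) + 51 = 49/138 × 25 + 51 ≈ 59.88 → 60.
NO₂: row 1369.33–1648.07 (AQI 201–300). (300−201)·(1593.71−1369.33)/(1648.07−1369.33) + 201 = 99·224.38/278.74 + 201 ≈ 280.69 → 281.
Sub-indices: PM2.5→144, CO→116, SO₂→60, NO₂→281. Ranked high→low: 281, 144, 116, 60. Second-highest sub-index = 144.

144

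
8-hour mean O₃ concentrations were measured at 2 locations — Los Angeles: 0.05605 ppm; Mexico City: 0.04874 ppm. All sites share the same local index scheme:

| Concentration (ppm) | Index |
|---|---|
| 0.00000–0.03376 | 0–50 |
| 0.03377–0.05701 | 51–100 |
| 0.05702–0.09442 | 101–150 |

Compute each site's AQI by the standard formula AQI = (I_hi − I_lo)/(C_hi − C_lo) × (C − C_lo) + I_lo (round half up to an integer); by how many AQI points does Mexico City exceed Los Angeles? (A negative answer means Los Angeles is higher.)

Los Angeles 0.05605: bracket 0.03377–0.05701 → index 51–100; slope 49/0.02324, offset 0.02228.
AQI = 51 + 49/0.02324·0.02228 ≈ 97.98 ⇒ 98.
Mexico City: row 0.03377–0.05701 (AQI 51–100). (100−51)·(0.04874−0.03377)/(0.05701−0.03377) + 51 = 49·0.01497/0.02324 + 51 ≈ 82.56 → 83.
AQIs: Los Angeles=98, Mexico City=83. Mexico City (83) − Los Angeles (98) = -15.

-15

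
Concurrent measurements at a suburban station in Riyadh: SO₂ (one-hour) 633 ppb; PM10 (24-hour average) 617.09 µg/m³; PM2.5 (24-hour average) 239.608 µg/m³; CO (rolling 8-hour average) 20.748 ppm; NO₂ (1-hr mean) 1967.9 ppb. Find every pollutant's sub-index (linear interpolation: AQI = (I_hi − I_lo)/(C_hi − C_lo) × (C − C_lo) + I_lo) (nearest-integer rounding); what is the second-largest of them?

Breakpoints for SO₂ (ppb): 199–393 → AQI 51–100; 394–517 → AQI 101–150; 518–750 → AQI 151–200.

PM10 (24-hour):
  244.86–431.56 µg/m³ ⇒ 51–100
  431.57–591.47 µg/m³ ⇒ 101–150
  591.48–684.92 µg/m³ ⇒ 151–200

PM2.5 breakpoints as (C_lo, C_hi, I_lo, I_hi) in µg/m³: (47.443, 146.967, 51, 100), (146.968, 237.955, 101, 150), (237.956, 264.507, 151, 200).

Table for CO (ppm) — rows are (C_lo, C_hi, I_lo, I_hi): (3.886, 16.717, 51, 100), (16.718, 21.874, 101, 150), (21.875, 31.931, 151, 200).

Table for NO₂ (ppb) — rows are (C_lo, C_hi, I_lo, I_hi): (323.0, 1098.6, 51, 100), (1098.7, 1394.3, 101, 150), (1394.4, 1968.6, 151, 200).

175

SO₂: 633 lies in 518–750, so I_lo=151, I_hi=200, C_lo=518, C_hi=750.
(200−151)/(750−518) × (633−518) + 151 = 49/232 × 115 + 151 ≈ 175.29 → 175.
PM10: row 591.48–684.92 (AQI 151–200). (200−151)·(617.09−591.48)/(684.92−591.48) + 151 = 49·25.61/93.44 + 151 ≈ 164.43 → 164.
PM2.5: row 237.956–264.507 (AQI 151–200). (200−151)·(239.608−237.956)/(264.507−237.956) + 151 = 49·1.652/26.551 + 151 ≈ 154.05 → 154.
CO 20.748: bracket 16.718–21.874 → index 101–150; slope 49/5.156, offset 4.030.
AQI = 101 + 49/5.156·4.030 ≈ 139.30 ⇒ 139.
NO₂: row 1394.4–1968.6 (AQI 151–200). (200−151)·(1967.9−1394.4)/(1968.6−1394.4) + 151 = 49·573.5/574.2 + 151 ≈ 199.94 → 200.
Sub-indices: SO₂→175, PM10→164, PM2.5→154, CO→139, NO₂→200. Ranked high→low: 200, 175, 164, 154, 139. Second-highest sub-index = 175.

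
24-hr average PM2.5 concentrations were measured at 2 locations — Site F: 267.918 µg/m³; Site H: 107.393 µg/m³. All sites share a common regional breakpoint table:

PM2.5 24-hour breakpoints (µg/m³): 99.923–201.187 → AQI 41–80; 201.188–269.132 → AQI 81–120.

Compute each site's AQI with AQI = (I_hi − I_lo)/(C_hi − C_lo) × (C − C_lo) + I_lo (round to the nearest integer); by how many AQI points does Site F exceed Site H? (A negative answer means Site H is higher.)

75

Site F: 267.918 lies in 201.188–269.132, so I_lo=81, I_hi=120, C_lo=201.188, C_hi=269.132.
(120−81)/(269.132−201.188) × (267.918−201.188) + 81 = 39/67.944 × 66.730 + 81 ≈ 119.30 → 119.
Site H: row 99.923–201.187 (AQI 41–80). (80−41)·(107.393−99.923)/(201.187−99.923) + 41 = 39·7.470/101.264 + 41 ≈ 43.88 → 44.
AQIs: Site F=119, Site H=44. Site F (119) − Site H (44) = 75.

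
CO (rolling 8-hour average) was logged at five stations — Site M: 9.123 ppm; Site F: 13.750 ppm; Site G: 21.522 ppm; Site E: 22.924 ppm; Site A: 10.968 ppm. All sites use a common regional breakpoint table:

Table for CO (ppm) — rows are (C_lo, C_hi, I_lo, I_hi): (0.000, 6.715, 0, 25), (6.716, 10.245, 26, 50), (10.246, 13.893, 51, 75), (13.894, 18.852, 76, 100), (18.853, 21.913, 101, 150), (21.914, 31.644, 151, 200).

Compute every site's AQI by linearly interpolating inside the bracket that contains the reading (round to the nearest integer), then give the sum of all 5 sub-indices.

472

Site M: 9.123 lies in 6.716–10.245, so I_lo=26, I_hi=50, C_lo=6.716, C_hi=10.245.
(50−26)/(10.245−6.716) × (9.123−6.716) + 26 = 24/3.529 × 2.407 + 26 ≈ 42.37 → 42.
Site F: row 10.246–13.893 (AQI 51–75). (75−51)·(13.750−10.246)/(13.893−10.246) + 51 = 24·3.504/3.647 + 51 ≈ 74.06 → 74.
Site G: 21.522 lies in 18.853–21.913, so I_lo=101, I_hi=150, C_lo=18.853, C_hi=21.913.
(150−101)/(21.913−18.853) × (21.522−18.853) + 101 = 49/3.060 × 2.669 + 101 ≈ 143.74 → 144.
Site E 22.924: bracket 21.914–31.644 → index 151–200; slope 49/9.730, offset 1.010.
AQI = 151 + 49/9.730·1.010 ≈ 156.09 ⇒ 156.
Site A: 10.968 lies in 10.246–13.893, so I_lo=51, I_hi=75, C_lo=10.246, C_hi=13.893.
(75−51)/(13.893−10.246) × (10.968−10.246) + 51 = 24/3.647 × 0.722 + 51 ≈ 55.75 → 56.
AQIs: Site M=42, Site F=74, Site G=144, Site E=156, Site A=56. Sum = 42 + 74 + 144 + 156 + 56 = 472.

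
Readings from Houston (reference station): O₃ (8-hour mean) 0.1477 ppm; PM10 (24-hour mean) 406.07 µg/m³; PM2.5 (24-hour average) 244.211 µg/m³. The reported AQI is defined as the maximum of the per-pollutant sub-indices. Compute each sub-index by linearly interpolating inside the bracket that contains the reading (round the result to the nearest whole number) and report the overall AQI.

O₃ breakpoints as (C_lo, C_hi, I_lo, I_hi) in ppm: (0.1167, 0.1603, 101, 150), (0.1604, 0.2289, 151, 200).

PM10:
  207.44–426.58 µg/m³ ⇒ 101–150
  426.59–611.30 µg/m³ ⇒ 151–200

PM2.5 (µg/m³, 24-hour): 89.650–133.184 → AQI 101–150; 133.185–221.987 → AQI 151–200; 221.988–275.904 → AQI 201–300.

242

O₃: row 0.1167–0.1603 (AQI 101–150). (150−101)·(0.1477−0.1167)/(0.1603−0.1167) + 101 = 49·0.0310/0.0436 + 101 ≈ 135.84 → 136.
PM10: 406.07 lies in 207.44–426.58, so I_lo=101, I_hi=150, C_lo=207.44, C_hi=426.58.
(150−101)/(426.58−207.44) × (406.07−207.44) + 101 = 49/219.14 × 198.63 + 101 ≈ 145.41 → 145.
PM2.5: 244.211 lies in 221.988–275.904, so I_lo=201, I_hi=300, C_lo=221.988, C_hi=275.904.
(300−201)/(275.904−221.988) × (244.211−221.988) + 201 = 99/53.916 × 22.223 + 201 ≈ 241.81 → 242.
Sub-indices: O₃→136, PM10→145, PM2.5→242. Overall AQI = max = 242; dominant pollutant is PM2.5.
AQI 242: Very Unhealthy.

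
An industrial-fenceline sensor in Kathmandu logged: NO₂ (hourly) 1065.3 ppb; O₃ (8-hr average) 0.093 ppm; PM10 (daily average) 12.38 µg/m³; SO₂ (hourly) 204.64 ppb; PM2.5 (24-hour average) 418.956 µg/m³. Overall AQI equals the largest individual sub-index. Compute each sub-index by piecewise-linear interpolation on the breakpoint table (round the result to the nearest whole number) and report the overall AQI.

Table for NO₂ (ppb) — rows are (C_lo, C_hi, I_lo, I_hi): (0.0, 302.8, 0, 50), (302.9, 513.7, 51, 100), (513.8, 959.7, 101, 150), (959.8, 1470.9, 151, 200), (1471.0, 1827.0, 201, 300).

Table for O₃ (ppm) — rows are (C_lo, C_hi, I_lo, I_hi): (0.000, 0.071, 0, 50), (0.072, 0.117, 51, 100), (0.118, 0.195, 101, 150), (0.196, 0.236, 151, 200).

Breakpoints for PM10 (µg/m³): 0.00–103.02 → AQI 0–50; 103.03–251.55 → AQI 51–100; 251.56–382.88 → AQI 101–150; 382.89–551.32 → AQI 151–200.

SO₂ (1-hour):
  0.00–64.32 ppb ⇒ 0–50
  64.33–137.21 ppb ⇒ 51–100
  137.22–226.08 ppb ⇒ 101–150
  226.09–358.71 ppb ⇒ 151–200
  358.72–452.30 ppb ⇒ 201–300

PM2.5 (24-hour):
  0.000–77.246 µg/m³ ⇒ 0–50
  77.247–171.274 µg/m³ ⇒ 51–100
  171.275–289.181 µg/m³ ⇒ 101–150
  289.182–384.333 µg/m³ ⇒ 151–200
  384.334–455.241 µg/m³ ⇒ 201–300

249

NO₂: row 959.8–1470.9 (AQI 151–200). (200−151)·(1065.3−959.8)/(1470.9−959.8) + 151 = 49·105.5/511.1 + 151 ≈ 161.11 → 161.
O₃: 0.093 lies in 0.072–0.117, so I_lo=51, I_hi=100, C_lo=0.072, C_hi=0.117.
(100−51)/(0.117−0.072) × (0.093−0.072) + 51 = 49/0.045 × 0.021 + 51 ≈ 73.87 → 74.
PM10: 12.38 lies in 0.00–103.02, so I_lo=0, I_hi=50, C_lo=0.00, C_hi=103.02.
(50−0)/(103.02−0.00) × (12.38−0.00) + 0 = 50/103.02 × 12.38 + 0 ≈ 6.01 → 6.
SO₂: row 137.22–226.08 (AQI 101–150). (150−101)·(204.64−137.22)/(226.08−137.22) + 101 = 49·67.42/88.86 + 101 ≈ 138.18 → 138.
PM2.5: 418.956 ∈ [384.334, 455.241] ↔ index [201, 300].
201 + (418.956−384.334)·(300−201)/(455.241−384.334) = 201 + 34.622·99/70.907 ≈ 249.34, so AQI = 249.
Sub-indices: NO₂→161, O₃→74, PM10→6, SO₂→138, PM2.5→249. Overall AQI = max = 249; dominant pollutant is PM2.5.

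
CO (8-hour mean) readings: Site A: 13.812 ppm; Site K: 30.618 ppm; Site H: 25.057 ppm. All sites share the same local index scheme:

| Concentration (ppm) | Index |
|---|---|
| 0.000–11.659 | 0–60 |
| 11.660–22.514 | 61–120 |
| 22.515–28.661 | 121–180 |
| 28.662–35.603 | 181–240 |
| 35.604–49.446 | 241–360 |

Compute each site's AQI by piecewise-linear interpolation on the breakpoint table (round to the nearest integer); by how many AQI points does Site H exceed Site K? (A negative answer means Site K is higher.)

-53

Site A: 13.812 lies in 11.660–22.514, so I_lo=61, I_hi=120, C_lo=11.660, C_hi=22.514.
(120−61)/(22.514−11.660) × (13.812−11.660) + 61 = 59/10.854 × 2.152 + 61 ≈ 72.70 → 73.
Site K: 30.618 lies in 28.662–35.603, so I_lo=181, I_hi=240, C_lo=28.662, C_hi=35.603.
(240−181)/(35.603−28.662) × (30.618−28.662) + 181 = 59/6.941 × 1.956 + 181 ≈ 197.63 → 198.
Site H: row 22.515–28.661 (AQI 121–180). (180−121)·(25.057−22.515)/(28.661−22.515) + 121 = 59·2.542/6.146 + 121 ≈ 145.40 → 145.
AQIs: Site A=73, Site K=198, Site H=145. Site H (145) − Site K (198) = -53.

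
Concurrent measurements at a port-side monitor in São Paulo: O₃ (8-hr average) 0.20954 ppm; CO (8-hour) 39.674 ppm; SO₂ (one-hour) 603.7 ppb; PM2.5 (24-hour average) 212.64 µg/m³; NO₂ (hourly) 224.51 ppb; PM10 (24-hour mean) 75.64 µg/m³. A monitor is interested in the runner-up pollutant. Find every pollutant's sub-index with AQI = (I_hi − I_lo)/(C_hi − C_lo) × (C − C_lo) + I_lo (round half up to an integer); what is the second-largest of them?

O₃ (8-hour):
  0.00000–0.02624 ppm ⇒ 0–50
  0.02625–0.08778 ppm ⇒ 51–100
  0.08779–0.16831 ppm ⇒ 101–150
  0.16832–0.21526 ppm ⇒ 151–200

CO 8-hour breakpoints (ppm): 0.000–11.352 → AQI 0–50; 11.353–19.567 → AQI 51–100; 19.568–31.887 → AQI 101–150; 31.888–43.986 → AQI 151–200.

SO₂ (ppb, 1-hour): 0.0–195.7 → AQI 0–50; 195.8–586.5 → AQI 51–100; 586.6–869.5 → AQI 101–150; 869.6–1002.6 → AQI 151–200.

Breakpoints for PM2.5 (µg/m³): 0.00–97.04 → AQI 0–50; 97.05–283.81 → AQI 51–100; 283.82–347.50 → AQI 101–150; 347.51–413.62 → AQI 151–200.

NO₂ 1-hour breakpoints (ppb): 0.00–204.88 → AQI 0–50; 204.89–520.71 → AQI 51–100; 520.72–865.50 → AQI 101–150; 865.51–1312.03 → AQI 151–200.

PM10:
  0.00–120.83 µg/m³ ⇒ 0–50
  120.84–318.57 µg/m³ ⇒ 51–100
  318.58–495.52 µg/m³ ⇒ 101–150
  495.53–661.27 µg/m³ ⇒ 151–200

183

O₃ 0.20954: bracket 0.16832–0.21526 → index 151–200; slope 49/0.04694, offset 0.04122.
AQI = 151 + 49/0.04694·0.04122 ≈ 194.03 ⇒ 194.
CO: 39.674 lies in 31.888–43.986, so I_lo=151, I_hi=200, C_lo=31.888, C_hi=43.986.
(200−151)/(43.986−31.888) × (39.674−31.888) + 151 = 49/12.098 × 7.786 + 151 ≈ 182.54 → 183.
SO₂: row 586.6–869.5 (AQI 101–150). (150−101)·(603.7−586.6)/(869.5−586.6) + 101 = 49·17.1/282.9 + 101 ≈ 103.96 → 104.
PM2.5 212.64: bracket 97.05–283.81 → index 51–100; slope 49/186.76, offset 115.59.
AQI = 51 + 49/186.76·115.59 ≈ 81.33 ⇒ 81.
NO₂: 224.51 lies in 204.89–520.71, so I_lo=51, I_hi=100, C_lo=204.89, C_hi=520.71.
(100−51)/(520.71−204.89) × (224.51−204.89) + 51 = 49/315.82 × 19.62 + 51 ≈ 54.04 → 54.
PM10 75.64: bracket 0.00–120.83 → index 0–50; slope 50/120.83, offset 75.64.
AQI = 0 + 50/120.83·75.64 ≈ 31.30 ⇒ 31.
Sub-indices: O₃→194, CO→183, SO₂→104, PM2.5→81, NO₂→54, PM10→31. Ranked high→low: 194, 183, 104, 81, 54, 31. Second-highest sub-index = 183.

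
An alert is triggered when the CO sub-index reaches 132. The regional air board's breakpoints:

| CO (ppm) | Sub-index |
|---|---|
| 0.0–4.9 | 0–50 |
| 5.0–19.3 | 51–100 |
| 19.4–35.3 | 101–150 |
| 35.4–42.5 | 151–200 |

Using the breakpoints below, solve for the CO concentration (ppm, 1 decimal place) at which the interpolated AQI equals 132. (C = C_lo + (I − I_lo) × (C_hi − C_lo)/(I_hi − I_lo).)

29.5

AQI 132 lies in the 101–150 band, which corresponds to 19.4–35.3 ppm.
C = 19.4 + (132−101)×(35.3−19.4)/(150−101) = 19.4 + 31×15.9/49 ≈ 29.459 ppm → 29.5 ppm to 1 dp.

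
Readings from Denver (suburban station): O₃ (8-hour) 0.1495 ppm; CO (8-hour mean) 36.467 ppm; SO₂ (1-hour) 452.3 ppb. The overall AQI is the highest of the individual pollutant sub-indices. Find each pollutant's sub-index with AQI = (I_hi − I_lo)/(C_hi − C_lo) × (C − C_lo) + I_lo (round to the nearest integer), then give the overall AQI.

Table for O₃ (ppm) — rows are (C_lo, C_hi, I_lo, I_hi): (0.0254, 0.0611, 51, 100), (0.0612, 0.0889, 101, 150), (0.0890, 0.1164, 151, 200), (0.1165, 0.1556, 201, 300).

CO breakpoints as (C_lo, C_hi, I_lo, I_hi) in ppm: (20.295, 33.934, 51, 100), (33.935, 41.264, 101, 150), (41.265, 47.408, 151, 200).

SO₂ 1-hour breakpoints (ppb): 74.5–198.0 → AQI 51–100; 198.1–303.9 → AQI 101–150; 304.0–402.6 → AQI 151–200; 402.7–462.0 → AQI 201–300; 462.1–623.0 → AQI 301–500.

O₃ 0.1495: bracket 0.1165–0.1556 → index 201–300; slope 99/0.0391, offset 0.0330.
AQI = 201 + 99/0.0391·0.0330 ≈ 284.55 ⇒ 285.
CO: 36.467 ∈ [33.935, 41.264] ↔ index [101, 150].
101 + (36.467−33.935)·(150−101)/(41.264−33.935) = 101 + 2.532·49/7.329 ≈ 117.93, so AQI = 118.
SO₂: row 402.7–462.0 (AQI 201–300). (300−201)·(452.3−402.7)/(462.0−402.7) + 201 = 99·49.6/59.3 + 201 ≈ 283.81 → 284.
Sub-indices: O₃→285, CO→118, SO₂→284. Overall AQI = max = 285; dominant pollutant is O₃.

285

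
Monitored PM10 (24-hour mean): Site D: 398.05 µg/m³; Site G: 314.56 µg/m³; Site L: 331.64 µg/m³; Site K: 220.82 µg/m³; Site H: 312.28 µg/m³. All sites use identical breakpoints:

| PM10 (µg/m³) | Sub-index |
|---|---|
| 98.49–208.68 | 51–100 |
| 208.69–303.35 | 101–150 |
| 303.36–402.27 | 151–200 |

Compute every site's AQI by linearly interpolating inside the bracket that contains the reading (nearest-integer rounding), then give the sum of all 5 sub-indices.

782

Site D: 398.05 lies in 303.36–402.27, so I_lo=151, I_hi=200, C_lo=303.36, C_hi=402.27.
(200−151)/(402.27−303.36) × (398.05−303.36) + 151 = 49/98.91 × 94.69 + 151 ≈ 197.91 → 198.
Site G 314.56: bracket 303.36–402.27 → index 151–200; slope 49/98.91, offset 11.20.
AQI = 151 + 49/98.91·11.20 ≈ 156.55 ⇒ 157.
Site L: 331.64 lies in 303.36–402.27, so I_lo=151, I_hi=200, C_lo=303.36, C_hi=402.27.
(200−151)/(402.27−303.36) × (331.64−303.36) + 151 = 49/98.91 × 28.28 + 151 ≈ 165.01 → 165.
Site K: 220.82 ∈ [208.69, 303.35] ↔ index [101, 150].
101 + (220.82−208.69)·(150−101)/(303.35−208.69) = 101 + 12.13·49/94.66 ≈ 107.28, so AQI = 107.
Site H: row 303.36–402.27 (AQI 151–200). (200−151)·(312.28−303.36)/(402.27−303.36) + 151 = 49·8.92/98.91 + 151 ≈ 155.42 → 155.
AQIs: Site D=198, Site G=157, Site L=165, Site K=107, Site H=155. Sum = 198 + 157 + 165 + 107 + 155 = 782.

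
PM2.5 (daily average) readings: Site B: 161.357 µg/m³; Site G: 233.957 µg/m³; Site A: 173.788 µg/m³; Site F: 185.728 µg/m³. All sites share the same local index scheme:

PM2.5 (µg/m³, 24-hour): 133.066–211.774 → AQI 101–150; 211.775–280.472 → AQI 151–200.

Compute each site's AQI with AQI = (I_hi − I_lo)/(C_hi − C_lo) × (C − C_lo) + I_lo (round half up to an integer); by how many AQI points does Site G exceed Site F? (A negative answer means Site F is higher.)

33

Site B: row 133.066–211.774 (AQI 101–150). (150−101)·(161.357−133.066)/(211.774−133.066) + 101 = 49·28.291/78.708 + 101 ≈ 118.61 → 119.
Site G 233.957: bracket 211.775–280.472 → index 151–200; slope 49/68.697, offset 22.182.
AQI = 151 + 49/68.697·22.182 ≈ 166.82 ⇒ 167.
Site A: row 133.066–211.774 (AQI 101–150). (150−101)·(173.788−133.066)/(211.774−133.066) + 101 = 49·40.722/78.708 + 101 ≈ 126.35 → 126.
Site F: row 133.066–211.774 (AQI 101–150). (150−101)·(185.728−133.066)/(211.774−133.066) + 101 = 49·52.662/78.708 + 101 ≈ 133.78 → 134.
AQIs: Site B=119, Site G=167, Site A=126, Site F=134. Site G (167) − Site F (134) = 33.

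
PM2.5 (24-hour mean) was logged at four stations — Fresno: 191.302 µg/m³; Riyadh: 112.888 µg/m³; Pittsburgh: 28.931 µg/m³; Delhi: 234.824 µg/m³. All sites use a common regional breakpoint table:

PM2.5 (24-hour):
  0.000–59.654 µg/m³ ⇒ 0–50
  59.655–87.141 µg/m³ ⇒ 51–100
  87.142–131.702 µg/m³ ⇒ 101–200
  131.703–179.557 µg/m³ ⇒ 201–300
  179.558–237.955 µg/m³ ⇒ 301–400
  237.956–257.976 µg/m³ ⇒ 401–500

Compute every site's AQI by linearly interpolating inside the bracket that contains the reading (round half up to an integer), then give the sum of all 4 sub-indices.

898

Fresno: 191.302 ∈ [179.558, 237.955] ↔ index [301, 400].
301 + (191.302−179.558)·(400−301)/(237.955−179.558) = 301 + 11.744·99/58.397 ≈ 320.91, so AQI = 321.
Riyadh 112.888: bracket 87.142–131.702 → index 101–200; slope 99/44.560, offset 25.746.
AQI = 101 + 99/44.560·25.746 ≈ 158.20 ⇒ 158.
Pittsburgh 28.931: bracket 0.000–59.654 → index 0–50; slope 50/59.654, offset 28.931.
AQI = 0 + 50/59.654·28.931 ≈ 24.25 ⇒ 24.
Delhi: row 179.558–237.955 (AQI 301–400). (400−301)·(234.824−179.558)/(237.955−179.558) + 301 = 99·55.266/58.397 + 301 ≈ 394.69 → 395.
AQIs: Fresno=321, Riyadh=158, Pittsburgh=24, Delhi=395. Sum = 321 + 158 + 24 + 395 = 898.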